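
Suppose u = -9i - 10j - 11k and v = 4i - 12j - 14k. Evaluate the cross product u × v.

i: (-10)·(-14) - (-11)·(-12) = 140 - 132 = 8
j: (-11)·4 - (-9)·(-14) = -44 - 126 = -170
k: (-9)·(-12) - (-10)·4 = 108 - (-40) = 148
u × v = (8, -170, 148)

(8, -170, 148)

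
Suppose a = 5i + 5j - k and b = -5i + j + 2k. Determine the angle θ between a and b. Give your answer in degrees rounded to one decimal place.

124.2

a · b = 5·(-5) + 5·1 + (-1)·2 = -25 + 5 - 2 = -22
|a|² = 25 + 25 + 1 = 51,  |a| = √51 ≈ 7.141428
|b|² = 25 + 1 + 4 = 30,  |b| = √30 ≈ 5.477226
cos θ = -22 / (7.141428 · 5.477226) ≈ -0.56244
θ = arccos(-0.56244) ≈ 124.2°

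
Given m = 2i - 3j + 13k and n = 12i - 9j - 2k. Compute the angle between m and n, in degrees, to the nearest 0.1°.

m · n = 2·12 + (-3)·(-9) + 13·(-2) = 24 + 27 - 26 = 25
|m|² = 4 + 9 + 169 = 182,  |m| = √182 ≈ 13.490738
|n|² = 144 + 81 + 4 = 229,  |n| = √229 ≈ 15.132746
cos θ = 25 / (13.490738 · 15.132746) ≈ 0.12246
θ = arccos(0.12246) ≈ 83.0°

83.0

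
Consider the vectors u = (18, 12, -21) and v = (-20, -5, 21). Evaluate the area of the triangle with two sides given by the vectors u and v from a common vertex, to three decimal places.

i: 12·21 - (-21)·(-5) = 252 - 105 = 147
j: (-21)·(-20) - 18·21 = 420 - 378 = 42
k: 18·(-5) - 12·(-20) = -90 - (-240) = 150
u × v = (147, 42, 150)
|u × v| = √(147² + 42² + 150²) = √45873 ≈ 214.1798
area = ½ · 214.1798 ≈ 107.090

107.090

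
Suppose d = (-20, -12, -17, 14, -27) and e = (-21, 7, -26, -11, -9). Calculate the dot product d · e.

d · e = (-20)·(-21) + (-12)·7 + (-17)·(-26) + 14·(-11) + (-27)·(-9) = 420 - 84 + 442 - 154 + 243 = 867

867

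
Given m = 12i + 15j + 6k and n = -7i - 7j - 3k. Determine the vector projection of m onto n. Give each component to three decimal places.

m · n = 12·(-7) + 15·(-7) + 6·(-3) = -84 - 105 - 18 = -207
|n|² = 49 + 49 + 9 = 107
proj_n m = (-207/107) · (-7, -7, -3) ≈ (13.542, 13.542, 5.804)

(13.542, 13.542, 5.804)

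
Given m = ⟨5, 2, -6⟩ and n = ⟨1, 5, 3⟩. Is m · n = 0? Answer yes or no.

m · n = 5·1 + 2·5 + (-6)·3 = 5 + 10 - 18 = -3
Nonzero, so the vectors are not orthogonal.

no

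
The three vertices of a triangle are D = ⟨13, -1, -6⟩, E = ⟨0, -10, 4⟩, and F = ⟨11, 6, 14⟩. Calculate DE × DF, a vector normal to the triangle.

DE = (-13, -9, 10)
DF = (-2, 7, 20)
i: (-9)·20 - 10·7 = -180 - 70 = -250
j: 10·(-2) - (-13)·20 = -20 - (-260) = 240
k: (-13)·7 - (-9)·(-2) = -91 - 18 = -109
DE × DF = (-250, 240, -109)

(-250, 240, -109)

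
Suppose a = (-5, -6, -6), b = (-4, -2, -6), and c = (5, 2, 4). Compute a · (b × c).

b × c:
i: (-2)·4 - (-6)·2 = -8 - (-12) = 4
j: (-6)·5 - (-4)·4 = -30 - (-16) = -14
k: (-4)·2 - (-2)·5 = -8 - (-10) = 2
b × c = (4, -14, 2)
a · (b × c) = (-5)·4 + (-6)·(-14) + (-6)·2 = -20 + 84 - 12 = 52

52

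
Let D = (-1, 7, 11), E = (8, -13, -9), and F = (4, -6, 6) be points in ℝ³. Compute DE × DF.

(-160, -55, -17)

DE = (9, -20, -20)
DF = (5, -13, -5)
i: (-20)·(-5) - (-20)·(-13) = 100 - 260 = -160
j: (-20)·5 - 9·(-5) = -100 - (-45) = -55
k: 9·(-13) - (-20)·5 = -117 - (-100) = -17
DE × DF = (-160, -55, -17)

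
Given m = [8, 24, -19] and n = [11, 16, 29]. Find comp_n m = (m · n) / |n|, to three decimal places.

-2.264

m · n = 8·11 + 24·16 + (-19)·29 = 88 + 384 - 551 = -79
|n| = √(121 + 256 + 841) = √1218 ≈ 34.8999
comp_n m = -79 / √1218 ≈ -2.264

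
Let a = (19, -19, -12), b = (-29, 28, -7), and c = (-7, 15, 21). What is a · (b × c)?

b × c:
i: 28·21 - (-7)·15 = 588 - (-105) = 693
j: (-7)·(-7) - (-29)·21 = 49 - (-609) = 658
k: (-29)·15 - 28·(-7) = -435 - (-196) = -239
b × c = (693, 658, -239)
a · (b × c) = 19·693 + (-19)·658 + (-12)·(-239) = 13167 - 12502 + 2868 = 3533

3533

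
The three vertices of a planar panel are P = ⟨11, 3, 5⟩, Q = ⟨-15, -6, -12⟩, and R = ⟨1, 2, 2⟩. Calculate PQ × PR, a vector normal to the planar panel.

PQ = (-26, -9, -17)
PR = (-10, -1, -3)
i: (-9)·(-3) - (-17)·(-1) = 27 - 17 = 10
j: (-17)·(-10) - (-26)·(-3) = 170 - 78 = 92
k: (-26)·(-1) - (-9)·(-10) = 26 - 90 = -64
PQ × PR = (10, 92, -64)

(10, 92, -64)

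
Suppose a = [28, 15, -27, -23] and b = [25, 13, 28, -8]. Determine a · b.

a · b = 28·25 + 15·13 + (-27)·28 + (-23)·(-8) = 700 + 195 - 756 + 184 = 323

323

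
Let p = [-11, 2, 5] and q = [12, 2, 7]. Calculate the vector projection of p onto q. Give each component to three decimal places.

(-5.665, -0.944, -3.305)

p · q = (-11)·12 + 2·2 + 5·7 = -132 + 4 + 35 = -93
|q|² = 144 + 4 + 49 = 197
proj_q p = (-93/197) · (12, 2, 7) ≈ (-5.665, -0.944, -3.305)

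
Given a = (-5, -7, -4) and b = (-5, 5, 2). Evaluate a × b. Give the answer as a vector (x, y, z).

(6, 30, -60)

i: (-7)·2 - (-4)·5 = -14 - (-20) = 6
j: (-4)·(-5) - (-5)·2 = 20 - (-10) = 30
k: (-5)·5 - (-7)·(-5) = -25 - 35 = -60
a × b = (6, 30, -60)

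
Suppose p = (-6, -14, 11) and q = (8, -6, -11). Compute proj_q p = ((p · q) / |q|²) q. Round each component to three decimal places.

(-3.077, 2.308, 4.231)

p · q = (-6)·8 + (-14)·(-6) + 11·(-11) = -48 + 84 - 121 = -85
|q|² = 64 + 36 + 121 = 221
proj_q p = (-85/221) · (8, -6, -11) ≈ (-3.077, 2.308, 4.231)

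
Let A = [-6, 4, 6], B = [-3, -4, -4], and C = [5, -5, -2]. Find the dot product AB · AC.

185

AB = B − A = (3, -8, -10)
AC = C − A = (11, -9, -8)
AB · AC = 3·11 + (-8)·(-9) + (-10)·(-8) = 33 + 72 + 80 = 185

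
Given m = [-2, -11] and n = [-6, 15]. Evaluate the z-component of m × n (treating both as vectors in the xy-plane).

(-2)·15 - (-11)·(-6) = -30 - 66 = -96

-96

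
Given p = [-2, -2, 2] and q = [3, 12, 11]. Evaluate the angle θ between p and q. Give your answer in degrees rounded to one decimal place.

p · q = (-2)·3 + (-2)·12 + 2·11 = -6 - 24 + 22 = -8
|p|² = 4 + 4 + 4 = 12,  |p| = √12 ≈ 3.464102
|q|² = 9 + 144 + 121 = 274,  |q| = √274 ≈ 16.552945
cos θ = -8 / (3.464102 · 16.552945) ≈ -0.13952
θ = arccos(-0.13952) ≈ 98.0°

98.0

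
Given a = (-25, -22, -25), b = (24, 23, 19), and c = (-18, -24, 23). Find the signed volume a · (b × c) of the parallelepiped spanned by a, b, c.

b × c:
i: 23·23 - 19·(-24) = 529 - (-456) = 985
j: 19·(-18) - 24·23 = -342 - 552 = -894
k: 24·(-24) - 23·(-18) = -576 - (-414) = -162
b × c = (985, -894, -162)
a · (b × c) = (-25)·985 + (-22)·(-894) + (-25)·(-162) = -24625 + 19668 + 4050 = -907

-907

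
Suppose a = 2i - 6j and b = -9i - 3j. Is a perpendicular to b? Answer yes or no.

a · b = 2·(-9) + (-6)·(-3) = -18 + 18 = 0
Zero, so the vectors are orthogonal.

yes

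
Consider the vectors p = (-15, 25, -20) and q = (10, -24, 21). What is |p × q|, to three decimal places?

i: 25·21 - (-20)·(-24) = 525 - 480 = 45
j: (-20)·10 - (-15)·21 = -200 - (-315) = 115
k: (-15)·(-24) - 25·10 = 360 - 250 = 110
p × q = (45, 115, 110)
|p × q| = √(45² + 115² + 110²) = √27350 ≈ 165.3784

165.378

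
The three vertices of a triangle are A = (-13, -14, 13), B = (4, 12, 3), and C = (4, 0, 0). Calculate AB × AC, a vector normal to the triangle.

AB = (17, 26, -10)
AC = (17, 14, -13)
i: 26·(-13) - (-10)·14 = -338 - (-140) = -198
j: (-10)·17 - 17·(-13) = -170 - (-221) = 51
k: 17·14 - 26·17 = 238 - 442 = -204
AB × AC = (-198, 51, -204)

(-198, 51, -204)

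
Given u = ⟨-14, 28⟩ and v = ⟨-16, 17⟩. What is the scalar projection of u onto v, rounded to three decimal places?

29.985

u · v = (-14)·(-16) + 28·17 = 224 + 476 = 700
|v| = √(256 + 289) = √545 ≈ 23.3452
comp_v u = 700 / √545 ≈ 29.985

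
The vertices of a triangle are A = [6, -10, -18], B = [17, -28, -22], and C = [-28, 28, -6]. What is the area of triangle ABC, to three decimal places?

102.162

AB = (11, -18, -4),  AC = (-34, 38, 12)
i: (-18)·12 - (-4)·38 = -216 - (-152) = -64
j: (-4)·(-34) - 11·12 = 136 - 132 = 4
k: 11·38 - (-18)·(-34) = 418 - 612 = -194
AB × AC = (-64, 4, -194)
|AB × AC| = √41748 ≈ 204.3233
area = ½ · 204.3233 ≈ 102.162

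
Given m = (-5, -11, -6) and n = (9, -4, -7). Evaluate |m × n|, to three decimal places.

i: (-11)·(-7) - (-6)·(-4) = 77 - 24 = 53
j: (-6)·9 - (-5)·(-7) = -54 - 35 = -89
k: (-5)·(-4) - (-11)·9 = 20 - (-99) = 119
m × n = (53, -89, 119)
|m × n| = √(53² + (-89)² + 119²) = √24891 ≈ 157.7688

157.769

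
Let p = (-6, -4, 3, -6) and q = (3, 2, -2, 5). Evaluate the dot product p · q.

-62

p · q = (-6)·3 + (-4)·2 + 3·(-2) + (-6)·5 = -18 - 8 - 6 - 30 = -62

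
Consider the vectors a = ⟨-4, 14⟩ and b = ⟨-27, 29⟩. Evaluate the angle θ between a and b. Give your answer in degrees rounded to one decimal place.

27.0

a · b = (-4)·(-27) + 14·29 = 108 + 406 = 514
|a|² = 16 + 196 = 212,  |a| = √212 ≈ 14.560220
|b|² = 729 + 841 = 1570,  |b| = √1570 ≈ 39.623226
cos θ = 514 / (14.560220 · 39.623226) ≈ 0.89093
θ = arccos(0.89093) ≈ 27.0°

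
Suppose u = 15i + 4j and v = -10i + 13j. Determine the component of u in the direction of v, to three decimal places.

u · v = 15·(-10) + 4·13 = -150 + 52 = -98
|v| = √(100 + 169) = √269 ≈ 16.4012
comp_v u = -98 / √269 ≈ -5.975

-5.975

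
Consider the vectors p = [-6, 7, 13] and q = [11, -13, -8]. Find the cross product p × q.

(113, 95, 1)

i: 7·(-8) - 13·(-13) = -56 - (-169) = 113
j: 13·11 - (-6)·(-8) = 143 - 48 = 95
k: (-6)·(-13) - 7·11 = 78 - 77 = 1
p × q = (113, 95, 1)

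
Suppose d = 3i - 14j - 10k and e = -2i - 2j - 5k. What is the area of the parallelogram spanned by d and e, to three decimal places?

69.864

i: (-14)·(-5) - (-10)·(-2) = 70 - 20 = 50
j: (-10)·(-2) - 3·(-5) = 20 - (-15) = 35
k: 3·(-2) - (-14)·(-2) = -6 - 28 = -34
d × e = (50, 35, -34)
|d × e| = √(50² + 35² + (-34)²) = √4881 ≈ 69.8642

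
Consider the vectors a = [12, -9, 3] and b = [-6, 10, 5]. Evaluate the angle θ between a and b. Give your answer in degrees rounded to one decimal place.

139.2

a · b = 12·(-6) + (-9)·10 + 3·5 = -72 - 90 + 15 = -147
|a|² = 144 + 81 + 9 = 234,  |a| = √234 ≈ 15.297059
|b|² = 36 + 100 + 25 = 161,  |b| = √161 ≈ 12.688578
cos θ = -147 / (15.297059 · 12.688578) ≈ -0.75735
θ = arccos(-0.75735) ≈ 139.2°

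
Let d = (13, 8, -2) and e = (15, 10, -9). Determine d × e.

(-52, 87, 10)

i: 8·(-9) - (-2)·10 = -72 - (-20) = -52
j: (-2)·15 - 13·(-9) = -30 - (-117) = 87
k: 13·10 - 8·15 = 130 - 120 = 10
d × e = (-52, 87, 10)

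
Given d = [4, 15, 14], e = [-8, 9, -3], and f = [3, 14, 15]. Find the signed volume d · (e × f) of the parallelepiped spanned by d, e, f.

427

e × f:
i: 9·15 - (-3)·14 = 135 - (-42) = 177
j: (-3)·3 - (-8)·15 = -9 - (-120) = 111
k: (-8)·14 - 9·3 = -112 - 27 = -139
e × f = (177, 111, -139)
d · (e × f) = 4·177 + 15·111 + 14·(-139) = 708 + 1665 - 1946 = 427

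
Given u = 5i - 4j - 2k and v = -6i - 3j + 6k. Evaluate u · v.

-30

u · v = 5·(-6) + (-4)·(-3) + (-2)·6 = -30 + 12 - 12 = -30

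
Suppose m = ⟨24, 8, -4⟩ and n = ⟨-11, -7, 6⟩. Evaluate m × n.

(20, -100, -80)

i: 8·6 - (-4)·(-7) = 48 - 28 = 20
j: (-4)·(-11) - 24·6 = 44 - 144 = -100
k: 24·(-7) - 8·(-11) = -168 - (-88) = -80
m × n = (20, -100, -80)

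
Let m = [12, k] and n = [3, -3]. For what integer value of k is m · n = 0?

12

m · n = 12·3 + k·(-3) = 36 - 3k
Set equal to 0: -3k = -36, so k = 12.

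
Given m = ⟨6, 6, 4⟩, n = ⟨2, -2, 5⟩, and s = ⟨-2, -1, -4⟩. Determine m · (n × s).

42

n × s:
i: (-2)·(-4) - 5·(-1) = 8 - (-5) = 13
j: 5·(-2) - 2·(-4) = -10 - (-8) = -2
k: 2·(-1) - (-2)·(-2) = -2 - 4 = -6
n × s = (13, -2, -6)
m · (n × s) = 6·13 + 6·(-2) + 4·(-6) = 78 - 12 - 24 = 42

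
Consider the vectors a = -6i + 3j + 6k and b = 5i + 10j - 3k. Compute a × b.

i: 3·(-3) - 6·10 = -9 - 60 = -69
j: 6·5 - (-6)·(-3) = 30 - 18 = 12
k: (-6)·10 - 3·5 = -60 - 15 = -75
a × b = (-69, 12, -75)

(-69, 12, -75)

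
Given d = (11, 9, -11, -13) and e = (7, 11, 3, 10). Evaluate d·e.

13

d · e = 11·7 + 9·11 + (-11)·3 + (-13)·10 = 77 + 99 - 33 - 130 = 13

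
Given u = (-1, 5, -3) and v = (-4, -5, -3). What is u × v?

i: 5·(-3) - (-3)·(-5) = -15 - 15 = -30
j: (-3)·(-4) - (-1)·(-3) = 12 - 3 = 9
k: (-1)·(-5) - 5·(-4) = 5 - (-20) = 25
u × v = (-30, 9, 25)

(-30, 9, 25)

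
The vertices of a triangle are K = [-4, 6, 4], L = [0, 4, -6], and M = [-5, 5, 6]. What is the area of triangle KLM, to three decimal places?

KL = (4, -2, -10),  KM = (-1, -1, 2)
i: (-2)·2 - (-10)·(-1) = -4 - 10 = -14
j: (-10)·(-1) - 4·2 = 10 - 8 = 2
k: 4·(-1) - (-2)·(-1) = -4 - 2 = -6
KL × KM = (-14, 2, -6)
|KL × KM| = √236 ≈ 15.3623
area = ½ · 15.3623 ≈ 7.681

7.681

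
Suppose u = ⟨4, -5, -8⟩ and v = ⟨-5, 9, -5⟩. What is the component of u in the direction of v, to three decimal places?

-2.184

u · v = 4·(-5) + (-5)·9 + (-8)·(-5) = -20 - 45 + 40 = -25
|v| = √(25 + 81 + 25) = √131 ≈ 11.4455
comp_v u = -25 / √131 ≈ -2.184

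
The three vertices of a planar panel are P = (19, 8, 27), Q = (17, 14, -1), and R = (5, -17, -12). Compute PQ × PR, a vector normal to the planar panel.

PQ = (-2, 6, -28)
PR = (-14, -25, -39)
i: 6·(-39) - (-28)·(-25) = -234 - 700 = -934
j: (-28)·(-14) - (-2)·(-39) = 392 - 78 = 314
k: (-2)·(-25) - 6·(-14) = 50 - (-84) = 134
PQ × PR = (-934, 314, 134)

(-934, 314, 134)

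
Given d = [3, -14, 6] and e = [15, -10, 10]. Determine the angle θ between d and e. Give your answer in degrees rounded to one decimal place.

d · e = 3·15 + (-14)·(-10) + 6·10 = 45 + 140 + 60 = 245
|d|² = 9 + 196 + 36 = 241,  |d| = √241 ≈ 15.524175
|e|² = 225 + 100 + 100 = 425,  |e| = √425 ≈ 20.615528
cos θ = 245 / (15.524175 · 20.615528) ≈ 0.76553
θ = arccos(0.76553) ≈ 40.0°

40.0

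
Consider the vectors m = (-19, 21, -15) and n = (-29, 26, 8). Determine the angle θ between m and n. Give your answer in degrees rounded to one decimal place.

m · n = (-19)·(-29) + 21·26 + (-15)·8 = 551 + 546 - 120 = 977
|m|² = 361 + 441 + 225 = 1027,  |m| = √1027 ≈ 32.046841
|n|² = 841 + 676 + 64 = 1581,  |n| = √1581 ≈ 39.761791
cos θ = 977 / (32.046841 · 39.761791) ≈ 0.76673
θ = arccos(0.76673) ≈ 39.9°

39.9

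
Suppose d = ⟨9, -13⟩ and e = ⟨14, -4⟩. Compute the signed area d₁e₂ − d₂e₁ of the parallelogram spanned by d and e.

9·(-4) - (-13)·14 = -36 - (-182) = 146

146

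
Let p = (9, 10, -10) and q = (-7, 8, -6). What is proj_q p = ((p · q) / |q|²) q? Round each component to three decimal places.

p · q = 9·(-7) + 10·8 + (-10)·(-6) = -63 + 80 + 60 = 77
|q|² = 49 + 64 + 36 = 149
proj_q p = (77/149) · (-7, 8, -6) ≈ (-3.617, 4.134, -3.101)

(-3.617, 4.134, -3.101)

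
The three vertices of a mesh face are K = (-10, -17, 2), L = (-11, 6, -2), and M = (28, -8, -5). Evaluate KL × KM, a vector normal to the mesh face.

(-125, -159, -883)

KL = (-1, 23, -4)
KM = (38, 9, -7)
i: 23·(-7) - (-4)·9 = -161 - (-36) = -125
j: (-4)·38 - (-1)·(-7) = -152 - 7 = -159
k: (-1)·9 - 23·38 = -9 - 874 = -883
KL × KM = (-125, -159, -883)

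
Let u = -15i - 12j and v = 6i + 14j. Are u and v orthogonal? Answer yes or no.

u · v = (-15)·6 + (-12)·14 = -90 - 168 = -258
Nonzero, so the vectors are not orthogonal.

no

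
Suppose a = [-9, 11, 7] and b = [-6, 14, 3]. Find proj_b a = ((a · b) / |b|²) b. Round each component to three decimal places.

(-5.701, 13.303, 2.851)

a · b = (-9)·(-6) + 11·14 + 7·3 = 54 + 154 + 21 = 229
|b|² = 36 + 196 + 9 = 241
proj_b a = (229/241) · (-6, 14, 3) ≈ (-5.701, 13.303, 2.851)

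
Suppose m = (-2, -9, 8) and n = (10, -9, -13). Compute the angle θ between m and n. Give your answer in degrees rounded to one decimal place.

m · n = (-2)·10 + (-9)·(-9) + 8·(-13) = -20 + 81 - 104 = -43
|m|² = 4 + 81 + 64 = 149,  |m| = √149 ≈ 12.206556
|n|² = 100 + 81 + 169 = 350,  |n| = √350 ≈ 18.708287
cos θ = -43 / (12.206556 · 18.708287) ≈ -0.18830
θ = arccos(-0.18830) ≈ 100.9°

100.9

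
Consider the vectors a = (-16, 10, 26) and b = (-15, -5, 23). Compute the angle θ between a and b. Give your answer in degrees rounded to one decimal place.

28.5

a · b = (-16)·(-15) + 10·(-5) + 26·23 = 240 - 50 + 598 = 788
|a|² = 256 + 100 + 676 = 1032,  |a| = √1032 ≈ 32.124757
|b|² = 225 + 25 + 529 = 779,  |b| = √779 ≈ 27.910571
cos θ = 788 / (32.124757 · 27.910571) ≈ 0.87886
θ = arccos(0.87886) ≈ 28.5°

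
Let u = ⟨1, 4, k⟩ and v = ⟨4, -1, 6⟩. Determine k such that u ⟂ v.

u · v = 1·4 + 4·(-1) + k·6 = 0 + 6k
Set equal to 0: 6k = 0, so k = 0.

0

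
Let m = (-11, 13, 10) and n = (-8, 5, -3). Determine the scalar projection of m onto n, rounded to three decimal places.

m · n = (-11)·(-8) + 13·5 + 10·(-3) = 88 + 65 - 30 = 123
|n| = √(64 + 25 + 9) = √98 ≈ 9.8995
comp_n m = 123 / √98 ≈ 12.425

12.425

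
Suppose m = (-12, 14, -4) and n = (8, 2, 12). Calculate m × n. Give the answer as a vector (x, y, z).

(176, 112, -136)

i: 14·12 - (-4)·2 = 168 - (-8) = 176
j: (-4)·8 - (-12)·12 = -32 - (-144) = 112
k: (-12)·2 - 14·8 = -24 - 112 = -136
m × n = (176, 112, -136)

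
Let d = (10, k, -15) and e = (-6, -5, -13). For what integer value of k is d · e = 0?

27

d · e = 10·(-6) + k·(-5) + (-15)·(-13) = 135 - 5k
Set equal to 0: -5k = -135, so k = 27.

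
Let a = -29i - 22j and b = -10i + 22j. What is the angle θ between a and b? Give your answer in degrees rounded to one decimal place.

102.7

a · b = (-29)·(-10) + (-22)·22 = 290 - 484 = -194
|a|² = 841 + 484 = 1325,  |a| = √1325 ≈ 36.400549
|b|² = 100 + 484 = 584,  |b| = √584 ≈ 24.166092
cos θ = -194 / (36.400549 · 24.166092) ≈ -0.22054
θ = arccos(-0.22054) ≈ 102.7°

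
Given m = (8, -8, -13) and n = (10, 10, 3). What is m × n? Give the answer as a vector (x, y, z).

i: (-8)·3 - (-13)·10 = -24 - (-130) = 106
j: (-13)·10 - 8·3 = -130 - 24 = -154
k: 8·10 - (-8)·10 = 80 - (-80) = 160
m × n = (106, -154, 160)

(106, -154, 160)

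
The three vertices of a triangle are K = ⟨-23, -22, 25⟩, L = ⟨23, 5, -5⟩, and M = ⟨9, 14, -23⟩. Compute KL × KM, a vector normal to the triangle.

KL = (46, 27, -30)
KM = (32, 36, -48)
i: 27·(-48) - (-30)·36 = -1296 - (-1080) = -216
j: (-30)·32 - 46·(-48) = -960 - (-2208) = 1248
k: 46·36 - 27·32 = 1656 - 864 = 792
KL × KM = (-216, 1248, 792)

(-216, 1248, 792)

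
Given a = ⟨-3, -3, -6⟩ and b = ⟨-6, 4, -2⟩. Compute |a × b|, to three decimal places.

i: (-3)·(-2) - (-6)·4 = 6 - (-24) = 30
j: (-6)·(-6) - (-3)·(-2) = 36 - 6 = 30
k: (-3)·4 - (-3)·(-6) = -12 - 18 = -30
a × b = (30, 30, -30)
|a × b| = √(30² + 30² + (-30)²) = √2700 ≈ 51.9615

51.962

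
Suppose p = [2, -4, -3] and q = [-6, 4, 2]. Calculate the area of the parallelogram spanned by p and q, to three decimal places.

21.633

i: (-4)·2 - (-3)·4 = -8 - (-12) = 4
j: (-3)·(-6) - 2·2 = 18 - 4 = 14
k: 2·4 - (-4)·(-6) = 8 - 24 = -16
p × q = (4, 14, -16)
|p × q| = √(4² + 14² + (-16)²) = √468 ≈ 21.6333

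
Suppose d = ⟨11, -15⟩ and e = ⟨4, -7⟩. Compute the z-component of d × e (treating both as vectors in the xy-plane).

-17

11·(-7) - (-15)·4 = -77 - (-60) = -17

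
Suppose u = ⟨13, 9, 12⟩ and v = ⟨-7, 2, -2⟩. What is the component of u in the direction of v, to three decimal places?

u · v = 13·(-7) + 9·2 + 12·(-2) = -91 + 18 - 24 = -97
|v| = √(49 + 4 + 4) = √57 ≈ 7.5498
comp_v u = -97 / √57 ≈ -12.848

-12.848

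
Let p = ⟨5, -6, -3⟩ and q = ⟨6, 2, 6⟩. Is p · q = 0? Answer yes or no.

yes

p · q = 5·6 + (-6)·2 + (-3)·6 = 30 - 12 - 18 = 0
Zero, so the vectors are orthogonal.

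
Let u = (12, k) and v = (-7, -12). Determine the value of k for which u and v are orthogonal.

u · v = 12·(-7) + k·(-12) = -84 - 12k
Set equal to 0: -12k = 84, so k = -7.

-7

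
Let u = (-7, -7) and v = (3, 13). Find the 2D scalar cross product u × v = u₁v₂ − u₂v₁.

-70

(-7)·13 - (-7)·3 = -91 - (-21) = -70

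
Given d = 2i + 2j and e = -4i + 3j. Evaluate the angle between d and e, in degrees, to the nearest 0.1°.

d · e = 2·(-4) + 2·3 = -8 + 6 = -2
|d|² = 4 + 4 = 8,  |d| = √8 ≈ 2.828427
|e|² = 16 + 9 = 25,  |e| = √25 ≈ 5.000000
cos θ = -2 / (2.828427 · 5.000000) ≈ -0.14142
θ = arccos(-0.14142) ≈ 98.1°

98.1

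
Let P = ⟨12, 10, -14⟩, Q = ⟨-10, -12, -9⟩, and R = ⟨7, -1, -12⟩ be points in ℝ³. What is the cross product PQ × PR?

(11, 19, 132)

PQ = (-22, -22, 5)
PR = (-5, -11, 2)
i: (-22)·2 - 5·(-11) = -44 - (-55) = 11
j: 5·(-5) - (-22)·2 = -25 - (-44) = 19
k: (-22)·(-11) - (-22)·(-5) = 242 - 110 = 132
PQ × PR = (11, 19, 132)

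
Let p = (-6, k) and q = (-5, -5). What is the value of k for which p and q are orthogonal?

p · q = (-6)·(-5) + k·(-5) = 30 - 5k
Set equal to 0: -5k = -30, so k = 6.

6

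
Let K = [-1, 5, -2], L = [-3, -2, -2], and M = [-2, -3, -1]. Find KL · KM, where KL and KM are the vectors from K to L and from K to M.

KL = L − K = (-2, -7, 0)
KM = M − K = (-1, -8, 1)
KL · KM = (-2)·(-1) + (-7)·(-8) + 0·1 = 2 + 56 + 0 = 58

58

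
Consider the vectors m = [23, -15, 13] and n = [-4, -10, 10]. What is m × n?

(-20, -282, -290)

i: (-15)·10 - 13·(-10) = -150 - (-130) = -20
j: 13·(-4) - 23·10 = -52 - 230 = -282
k: 23·(-10) - (-15)·(-4) = -230 - 60 = -290
m × n = (-20, -282, -290)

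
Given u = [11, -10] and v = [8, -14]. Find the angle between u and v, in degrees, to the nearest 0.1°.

u · v = 11·8 + (-10)·(-14) = 88 + 140 = 228
|u|² = 121 + 100 = 221,  |u| = √221 ≈ 14.866069
|v|² = 64 + 196 = 260,  |v| = √260 ≈ 16.124515
cos θ = 228 / (14.866069 · 16.124515) ≈ 0.95116
θ = arccos(0.95116) ≈ 18.0°

18.0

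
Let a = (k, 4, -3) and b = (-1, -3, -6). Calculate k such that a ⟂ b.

a · b = k·(-1) + 4·(-3) + (-3)·(-6) = 6 - 1k
Set equal to 0: -1k = -6, so k = 6.

6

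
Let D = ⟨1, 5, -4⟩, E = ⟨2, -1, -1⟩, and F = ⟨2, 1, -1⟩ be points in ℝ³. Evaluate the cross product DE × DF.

(-6, 0, 2)

DE = (1, -6, 3)
DF = (1, -4, 3)
i: (-6)·3 - 3·(-4) = -18 - (-12) = -6
j: 3·1 - 1·3 = 3 - 3 = 0
k: 1·(-4) - (-6)·1 = -4 - (-6) = 2
DE × DF = (-6, 0, 2)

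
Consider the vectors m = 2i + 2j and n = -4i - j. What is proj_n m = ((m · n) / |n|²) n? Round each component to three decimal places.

m · n = 2·(-4) + 2·(-1) = -8 - 2 = -10
|n|² = 16 + 1 = 17
proj_n m = (-10/17) · (-4, -1) ≈ (2.353, 0.588)

(2.353, 0.588)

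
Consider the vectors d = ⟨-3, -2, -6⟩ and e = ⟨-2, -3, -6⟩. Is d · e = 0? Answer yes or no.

d · e = (-3)·(-2) + (-2)·(-3) + (-6)·(-6) = 6 + 6 + 36 = 48
Nonzero, so the vectors are not orthogonal.

no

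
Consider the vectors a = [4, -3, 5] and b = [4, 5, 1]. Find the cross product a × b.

i: (-3)·1 - 5·5 = -3 - 25 = -28
j: 5·4 - 4·1 = 20 - 4 = 16
k: 4·5 - (-3)·4 = 20 - (-12) = 32
a × b = (-28, 16, 32)

(-28, 16, 32)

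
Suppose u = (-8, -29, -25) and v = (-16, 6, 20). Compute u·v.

u · v = (-8)·(-16) + (-29)·6 + (-25)·20 = 128 - 174 - 500 = -546

-546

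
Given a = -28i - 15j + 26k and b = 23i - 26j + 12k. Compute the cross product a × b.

(496, 934, 1073)

i: (-15)·12 - 26·(-26) = -180 - (-676) = 496
j: 26·23 - (-28)·12 = 598 - (-336) = 934
k: (-28)·(-26) - (-15)·23 = 728 - (-345) = 1073
a × b = (496, 934, 1073)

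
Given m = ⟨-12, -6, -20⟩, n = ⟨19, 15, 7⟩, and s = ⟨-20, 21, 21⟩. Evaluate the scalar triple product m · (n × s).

-12762

n × s:
i: 15·21 - 7·21 = 315 - 147 = 168
j: 7·(-20) - 19·21 = -140 - 399 = -539
k: 19·21 - 15·(-20) = 399 - (-300) = 699
n × s = (168, -539, 699)
m · (n × s) = (-12)·168 + (-6)·(-539) + (-20)·699 = -2016 + 3234 - 13980 = -12762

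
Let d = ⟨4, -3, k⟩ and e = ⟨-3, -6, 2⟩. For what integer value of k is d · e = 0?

-3

d · e = 4·(-3) + (-3)·(-6) + k·2 = 6 + 2k
Set equal to 0: 2k = -6, so k = -3.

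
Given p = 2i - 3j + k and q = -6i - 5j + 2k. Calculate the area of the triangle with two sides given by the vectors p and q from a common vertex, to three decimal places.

14.874

i: (-3)·2 - 1·(-5) = -6 - (-5) = -1
j: 1·(-6) - 2·2 = -6 - 4 = -10
k: 2·(-5) - (-3)·(-6) = -10 - 18 = -28
p × q = (-1, -10, -28)
|p × q| = √((-1)² + (-10)² + (-28)²) = √885 ≈ 29.7489
area = ½ · 29.7489 ≈ 14.874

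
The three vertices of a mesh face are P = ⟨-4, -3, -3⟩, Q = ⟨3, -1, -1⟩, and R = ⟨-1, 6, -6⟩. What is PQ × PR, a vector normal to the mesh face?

(-24, 27, 57)

PQ = (7, 2, 2)
PR = (3, 9, -3)
i: 2·(-3) - 2·9 = -6 - 18 = -24
j: 2·3 - 7·(-3) = 6 - (-21) = 27
k: 7·9 - 2·3 = 63 - 6 = 57
PQ × PR = (-24, 27, 57)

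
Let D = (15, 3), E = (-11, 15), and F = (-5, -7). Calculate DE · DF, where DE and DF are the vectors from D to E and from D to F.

DE = E − D = (-26, 12)
DF = F − D = (-20, -10)
DE · DF = (-26)·(-20) + 12·(-10) = 520 - 120 = 400

400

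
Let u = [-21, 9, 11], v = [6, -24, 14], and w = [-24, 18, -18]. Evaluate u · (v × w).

-10980

v × w:
i: (-24)·(-18) - 14·18 = 432 - 252 = 180
j: 14·(-24) - 6·(-18) = -336 - (-108) = -228
k: 6·18 - (-24)·(-24) = 108 - 576 = -468
v × w = (180, -228, -468)
u · (v × w) = (-21)·180 + 9·(-228) + 11·(-468) = -3780 - 2052 - 5148 = -10980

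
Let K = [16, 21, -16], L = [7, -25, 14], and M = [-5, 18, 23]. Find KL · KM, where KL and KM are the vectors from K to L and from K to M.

1497

KL = L − K = (-9, -46, 30)
KM = M − K = (-21, -3, 39)
KL · KM = (-9)·(-21) + (-46)·(-3) + 30·39 = 189 + 138 + 1170 = 1497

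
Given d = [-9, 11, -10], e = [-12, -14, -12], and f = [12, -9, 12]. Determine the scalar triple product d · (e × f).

-276

e × f:
i: (-14)·12 - (-12)·(-9) = -168 - 108 = -276
j: (-12)·12 - (-12)·12 = -144 - (-144) = 0
k: (-12)·(-9) - (-14)·12 = 108 - (-168) = 276
e × f = (-276, 0, 276)
d · (e × f) = (-9)·(-276) + 11·0 + (-10)·276 = 2484 + 0 - 2760 = -276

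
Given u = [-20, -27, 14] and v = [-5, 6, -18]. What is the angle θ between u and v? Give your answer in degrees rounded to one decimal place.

u · v = (-20)·(-5) + (-27)·6 + 14·(-18) = 100 - 162 - 252 = -314
|u|² = 400 + 729 + 196 = 1325,  |u| = √1325 ≈ 36.400549
|v|² = 25 + 36 + 324 = 385,  |v| = √385 ≈ 19.621417
cos θ = -314 / (36.400549 · 19.621417) ≈ -0.43963
θ = arccos(-0.43963) ≈ 116.1°

116.1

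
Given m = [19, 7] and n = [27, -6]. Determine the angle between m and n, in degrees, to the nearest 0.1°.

m · n = 19·27 + 7·(-6) = 513 - 42 = 471
|m|² = 361 + 49 = 410,  |m| = √410 ≈ 20.248457
|n|² = 729 + 36 = 765,  |n| = √765 ≈ 27.658633
cos θ = 471 / (20.248457 · 27.658633) ≈ 0.84100
θ = arccos(0.84100) ≈ 32.8°

32.8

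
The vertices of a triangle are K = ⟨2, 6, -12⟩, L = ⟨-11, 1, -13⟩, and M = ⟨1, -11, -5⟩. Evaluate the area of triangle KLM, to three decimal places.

KL = (-13, -5, -1),  KM = (-1, -17, 7)
i: (-5)·7 - (-1)·(-17) = -35 - 17 = -52
j: (-1)·(-1) - (-13)·7 = 1 - (-91) = 92
k: (-13)·(-17) - (-5)·(-1) = 221 - 5 = 216
KL × KM = (-52, 92, 216)
|KL × KM| = √57824 ≈ 240.4662
area = ½ · 240.4662 ≈ 120.233

120.233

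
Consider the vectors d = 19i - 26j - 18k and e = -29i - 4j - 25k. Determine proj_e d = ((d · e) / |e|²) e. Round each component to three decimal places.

(-0.059, -0.008, -0.051)

d · e = 19·(-29) + (-26)·(-4) + (-18)·(-25) = -551 + 104 + 450 = 3
|e|² = 841 + 16 + 625 = 1482
proj_e d = (3/1482) · (-29, -4, -25) ≈ (-0.059, -0.008, -0.051)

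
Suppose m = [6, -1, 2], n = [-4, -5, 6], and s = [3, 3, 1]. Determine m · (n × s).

-154

n × s:
i: (-5)·1 - 6·3 = -5 - 18 = -23
j: 6·3 - (-4)·1 = 18 - (-4) = 22
k: (-4)·3 - (-5)·3 = -12 - (-15) = 3
n × s = (-23, 22, 3)
m · (n × s) = 6·(-23) + (-1)·22 + 2·3 = -138 - 22 + 6 = -154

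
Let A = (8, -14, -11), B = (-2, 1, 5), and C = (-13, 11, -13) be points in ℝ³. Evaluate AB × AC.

(-430, -356, 65)

AB = (-10, 15, 16)
AC = (-21, 25, -2)
i: 15·(-2) - 16·25 = -30 - 400 = -430
j: 16·(-21) - (-10)·(-2) = -336 - 20 = -356
k: (-10)·25 - 15·(-21) = -250 - (-315) = 65
AB × AC = (-430, -356, 65)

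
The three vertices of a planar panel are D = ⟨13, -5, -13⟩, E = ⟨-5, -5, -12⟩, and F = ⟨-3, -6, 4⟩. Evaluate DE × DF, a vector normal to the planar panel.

DE = (-18, 0, 1)
DF = (-16, -1, 17)
i: 0·17 - 1·(-1) = 0 - (-1) = 1
j: 1·(-16) - (-18)·17 = -16 - (-306) = 290
k: (-18)·(-1) - 0·(-16) = 18 - 0 = 18
DE × DF = (1, 290, 18)

(1, 290, 18)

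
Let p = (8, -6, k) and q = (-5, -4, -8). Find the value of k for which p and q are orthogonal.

-2

p · q = 8·(-5) + (-6)·(-4) + k·(-8) = -16 - 8k
Set equal to 0: -8k = 16, so k = -2.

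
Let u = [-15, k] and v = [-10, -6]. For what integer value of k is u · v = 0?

25

u · v = (-15)·(-10) + k·(-6) = 150 - 6k
Set equal to 0: -6k = -150, so k = 25.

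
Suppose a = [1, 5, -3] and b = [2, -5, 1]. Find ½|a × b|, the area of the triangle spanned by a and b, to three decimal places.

9.670

i: 5·1 - (-3)·(-5) = 5 - 15 = -10
j: (-3)·2 - 1·1 = -6 - 1 = -7
k: 1·(-5) - 5·2 = -5 - 10 = -15
a × b = (-10, -7, -15)
|a × b| = √((-10)² + (-7)² + (-15)²) = √374 ≈ 19.3391
area = ½ · 19.3391 ≈ 9.670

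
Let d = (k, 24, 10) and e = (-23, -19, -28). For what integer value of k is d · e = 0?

d · e = k·(-23) + 24·(-19) + 10·(-28) = -736 - 23k
Set equal to 0: -23k = 736, so k = -32.

-32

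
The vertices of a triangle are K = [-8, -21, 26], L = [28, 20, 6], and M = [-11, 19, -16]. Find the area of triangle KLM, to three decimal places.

1200.441

KL = (36, 41, -20),  KM = (-3, 40, -42)
i: 41·(-42) - (-20)·40 = -1722 - (-800) = -922
j: (-20)·(-3) - 36·(-42) = 60 - (-1512) = 1572
k: 36·40 - 41·(-3) = 1440 - (-123) = 1563
KL × KM = (-922, 1572, 1563)
|KL × KM| = √5764237 ≈ 2400.8825
area = ½ · 2400.8825 ≈ 1200.441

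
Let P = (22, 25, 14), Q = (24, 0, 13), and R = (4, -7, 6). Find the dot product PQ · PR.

772

PQ = Q − P = (2, -25, -1)
PR = R − P = (-18, -32, -8)
PQ · PR = 2·(-18) + (-25)·(-32) + (-1)·(-8) = -36 + 800 + 8 = 772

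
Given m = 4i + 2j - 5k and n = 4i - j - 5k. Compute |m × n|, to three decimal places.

19.209

i: 2·(-5) - (-5)·(-1) = -10 - 5 = -15
j: (-5)·4 - 4·(-5) = -20 - (-20) = 0
k: 4·(-1) - 2·4 = -4 - 8 = -12
m × n = (-15, 0, -12)
|m × n| = √((-15)² + 0² + (-12)²) = √369 ≈ 19.2094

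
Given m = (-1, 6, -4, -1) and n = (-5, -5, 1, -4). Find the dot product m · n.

-25

m · n = (-1)·(-5) + 6·(-5) + (-4)·1 + (-1)·(-4) = 5 - 30 - 4 + 4 = -25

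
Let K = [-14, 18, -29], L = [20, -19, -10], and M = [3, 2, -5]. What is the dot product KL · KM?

KL = L − K = (34, -37, 19)
KM = M − K = (17, -16, 24)
KL · KM = 34·17 + (-37)·(-16) + 19·24 = 578 + 592 + 456 = 1626

1626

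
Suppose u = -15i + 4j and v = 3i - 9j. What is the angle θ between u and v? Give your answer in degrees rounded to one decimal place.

u · v = (-15)·3 + 4·(-9) = -45 - 36 = -81
|u|² = 225 + 16 = 241,  |u| = √241 ≈ 15.524175
|v|² = 9 + 81 = 90,  |v| = √90 ≈ 9.486833
cos θ = -81 / (15.524175 · 9.486833) ≈ -0.54999
θ = arccos(-0.54999) ≈ 123.4°

123.4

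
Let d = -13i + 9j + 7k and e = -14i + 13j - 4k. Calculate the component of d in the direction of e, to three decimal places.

d · e = (-13)·(-14) + 9·13 + 7·(-4) = 182 + 117 - 28 = 271
|e| = √(196 + 169 + 16) = √381 ≈ 19.5192
comp_e d = 271 / √381 ≈ 13.884

13.884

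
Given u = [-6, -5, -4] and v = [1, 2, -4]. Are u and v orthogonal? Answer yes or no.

yes

u · v = (-6)·1 + (-5)·2 + (-4)·(-4) = -6 - 10 + 16 = 0
Zero, so the vectors are orthogonal.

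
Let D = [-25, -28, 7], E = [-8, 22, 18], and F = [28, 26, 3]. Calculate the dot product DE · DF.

DE = E − D = (17, 50, 11)
DF = F − D = (53, 54, -4)
DE · DF = 17·53 + 50·54 + 11·(-4) = 901 + 2700 - 44 = 3557

3557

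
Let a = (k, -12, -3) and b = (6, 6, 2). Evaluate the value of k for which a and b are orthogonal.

13

a · b = k·6 + (-12)·6 + (-3)·2 = -78 + 6k
Set equal to 0: 6k = 78, so k = 13.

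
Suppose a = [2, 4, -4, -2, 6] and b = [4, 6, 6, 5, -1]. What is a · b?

a · b = 2·4 + 4·6 + (-4)·6 + (-2)·5 + 6·(-1) = 8 + 24 - 24 - 10 - 6 = -8

-8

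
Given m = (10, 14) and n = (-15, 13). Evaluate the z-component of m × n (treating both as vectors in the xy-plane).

10·13 - 14·(-15) = 130 - (-210) = 340

340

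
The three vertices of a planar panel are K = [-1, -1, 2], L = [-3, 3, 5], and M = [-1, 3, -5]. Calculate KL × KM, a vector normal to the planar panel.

KL = (-2, 4, 3)
KM = (0, 4, -7)
i: 4·(-7) - 3·4 = -28 - 12 = -40
j: 3·0 - (-2)·(-7) = 0 - 14 = -14
k: (-2)·4 - 4·0 = -8 - 0 = -8
KL × KM = (-40, -14, -8)

(-40, -14, -8)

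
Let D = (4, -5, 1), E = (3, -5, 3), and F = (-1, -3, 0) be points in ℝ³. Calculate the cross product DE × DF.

DE = (-1, 0, 2)
DF = (-5, 2, -1)
i: 0·(-1) - 2·2 = 0 - 4 = -4
j: 2·(-5) - (-1)·(-1) = -10 - 1 = -11
k: (-1)·2 - 0·(-5) = -2 - 0 = -2
DE × DF = (-4, -11, -2)

(-4, -11, -2)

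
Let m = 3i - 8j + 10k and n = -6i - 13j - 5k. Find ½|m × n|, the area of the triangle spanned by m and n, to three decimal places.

i: (-8)·(-5) - 10·(-13) = 40 - (-130) = 170
j: 10·(-6) - 3·(-5) = -60 - (-15) = -45
k: 3·(-13) - (-8)·(-6) = -39 - 48 = -87
m × n = (170, -45, -87)
|m × n| = √(170² + (-45)² + (-87)²) = √38494 ≈ 196.1989
area = ½ · 196.1989 ≈ 98.099

98.099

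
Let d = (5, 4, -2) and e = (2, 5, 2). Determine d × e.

(18, -14, 17)

i: 4·2 - (-2)·5 = 8 - (-10) = 18
j: (-2)·2 - 5·2 = -4 - 10 = -14
k: 5·5 - 4·2 = 25 - 8 = 17
d × e = (18, -14, 17)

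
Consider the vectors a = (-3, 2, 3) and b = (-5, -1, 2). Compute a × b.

i: 2·2 - 3·(-1) = 4 - (-3) = 7
j: 3·(-5) - (-3)·2 = -15 - (-6) = -9
k: (-3)·(-1) - 2·(-5) = 3 - (-10) = 13
a × b = (7, -9, 13)

(7, -9, 13)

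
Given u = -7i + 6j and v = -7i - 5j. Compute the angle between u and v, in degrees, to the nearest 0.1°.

76.1

u · v = (-7)·(-7) + 6·(-5) = 49 - 30 = 19
|u|² = 49 + 36 = 85,  |u| = √85 ≈ 9.219544
|v|² = 49 + 25 = 74,  |v| = √74 ≈ 8.602325
cos θ = 19 / (9.219544 · 8.602325) ≈ 0.23957
θ = arccos(0.23957) ≈ 76.1°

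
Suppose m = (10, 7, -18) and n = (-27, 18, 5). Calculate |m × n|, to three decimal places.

i: 7·5 - (-18)·18 = 35 - (-324) = 359
j: (-18)·(-27) - 10·5 = 486 - 50 = 436
k: 10·18 - 7·(-27) = 180 - (-189) = 369
m × n = (359, 436, 369)
|m × n| = √(359² + 436² + 369²) = √455138 ≈ 674.6392

674.639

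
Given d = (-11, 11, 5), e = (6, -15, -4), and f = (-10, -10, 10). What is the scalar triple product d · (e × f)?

e × f:
i: (-15)·10 - (-4)·(-10) = -150 - 40 = -190
j: (-4)·(-10) - 6·10 = 40 - 60 = -20
k: 6·(-10) - (-15)·(-10) = -60 - 150 = -210
e × f = (-190, -20, -210)
d · (e × f) = (-11)·(-190) + 11·(-20) + 5·(-210) = 2090 - 220 - 1050 = 820

820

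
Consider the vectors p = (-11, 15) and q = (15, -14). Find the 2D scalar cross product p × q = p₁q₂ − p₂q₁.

(-11)·(-14) - 15·15 = 154 - 225 = -71

-71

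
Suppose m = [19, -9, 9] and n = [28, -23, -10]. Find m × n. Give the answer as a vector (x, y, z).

(297, 442, -185)

i: (-9)·(-10) - 9·(-23) = 90 - (-207) = 297
j: 9·28 - 19·(-10) = 252 - (-190) = 442
k: 19·(-23) - (-9)·28 = -437 - (-252) = -185
m × n = (297, 442, -185)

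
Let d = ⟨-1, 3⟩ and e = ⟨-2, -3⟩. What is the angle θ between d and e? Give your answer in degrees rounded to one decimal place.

127.9

d · e = (-1)·(-2) + 3·(-3) = 2 - 9 = -7
|d|² = 1 + 9 = 10,  |d| = √10 ≈ 3.162278
|e|² = 4 + 9 = 13,  |e| = √13 ≈ 3.605551
cos θ = -7 / (3.162278 · 3.605551) ≈ -0.61394
θ = arccos(-0.61394) ≈ 127.9°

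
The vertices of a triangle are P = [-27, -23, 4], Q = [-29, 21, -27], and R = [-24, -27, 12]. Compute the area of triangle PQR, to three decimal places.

PQ = (-2, 44, -31),  PR = (3, -4, 8)
i: 44·8 - (-31)·(-4) = 352 - 124 = 228
j: (-31)·3 - (-2)·8 = -93 - (-16) = -77
k: (-2)·(-4) - 44·3 = 8 - 132 = -124
PQ × PR = (228, -77, -124)
|PQ × PR| = √73289 ≈ 270.7194
area = ½ · 270.7194 ≈ 135.360

135.360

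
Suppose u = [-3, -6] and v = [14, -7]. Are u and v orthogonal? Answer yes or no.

u · v = (-3)·14 + (-6)·(-7) = -42 + 42 = 0
Zero, so the vectors are orthogonal.

yes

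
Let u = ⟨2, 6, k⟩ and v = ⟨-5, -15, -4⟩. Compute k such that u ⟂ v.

-25

u · v = 2·(-5) + 6·(-15) + k·(-4) = -100 - 4k
Set equal to 0: -4k = 100, so k = -25.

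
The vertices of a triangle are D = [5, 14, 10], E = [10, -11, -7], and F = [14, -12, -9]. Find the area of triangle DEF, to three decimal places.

DE = (5, -25, -17),  DF = (9, -26, -19)
i: (-25)·(-19) - (-17)·(-26) = 475 - 442 = 33
j: (-17)·9 - 5·(-19) = -153 - (-95) = -58
k: 5·(-26) - (-25)·9 = -130 - (-225) = 95
DE × DF = (33, -58, 95)
|DE × DF| = √13478 ≈ 116.0948
area = ½ · 116.0948 ≈ 58.047

58.047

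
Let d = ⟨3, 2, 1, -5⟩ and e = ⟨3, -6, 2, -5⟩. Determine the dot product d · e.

d · e = 3·3 + 2·(-6) + 1·2 + (-5)·(-5) = 9 - 12 + 2 + 25 = 24

24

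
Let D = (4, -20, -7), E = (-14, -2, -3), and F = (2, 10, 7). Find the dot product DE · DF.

632

DE = E − D = (-18, 18, 4)
DF = F − D = (-2, 30, 14)
DE · DF = (-18)·(-2) + 18·30 + 4·14 = 36 + 540 + 56 = 632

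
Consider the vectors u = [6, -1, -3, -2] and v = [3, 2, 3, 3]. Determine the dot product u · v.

u · v = 6·3 + (-1)·2 + (-3)·3 + (-2)·3 = 18 - 2 - 9 - 6 = 1

1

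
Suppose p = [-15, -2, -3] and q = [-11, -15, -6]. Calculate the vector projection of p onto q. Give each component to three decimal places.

p · q = (-15)·(-11) + (-2)·(-15) + (-3)·(-6) = 165 + 30 + 18 = 213
|q|² = 121 + 225 + 36 = 382
proj_q p = (213/382) · (-11, -15, -6) ≈ (-6.134, -8.364, -3.346)

(-6.134, -8.364, -3.346)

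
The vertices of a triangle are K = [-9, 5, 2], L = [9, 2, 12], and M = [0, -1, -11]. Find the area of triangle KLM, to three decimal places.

KL = (18, -3, 10),  KM = (9, -6, -13)
i: (-3)·(-13) - 10·(-6) = 39 - (-60) = 99
j: 10·9 - 18·(-13) = 90 - (-234) = 324
k: 18·(-6) - (-3)·9 = -108 - (-27) = -81
KL × KM = (99, 324, -81)
|KL × KM| = √121338 ≈ 348.3360
area = ½ · 348.3360 ≈ 174.168

174.168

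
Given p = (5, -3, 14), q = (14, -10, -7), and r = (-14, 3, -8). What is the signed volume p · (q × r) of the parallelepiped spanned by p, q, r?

q × r:
i: (-10)·(-8) - (-7)·3 = 80 - (-21) = 101
j: (-7)·(-14) - 14·(-8) = 98 - (-112) = 210
k: 14·3 - (-10)·(-14) = 42 - 140 = -98
q × r = (101, 210, -98)
p · (q × r) = 5·101 + (-3)·210 + 14·(-98) = 505 - 630 - 1372 = -1497

-1497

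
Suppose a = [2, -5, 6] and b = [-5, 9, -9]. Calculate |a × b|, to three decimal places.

16.553

i: (-5)·(-9) - 6·9 = 45 - 54 = -9
j: 6·(-5) - 2·(-9) = -30 - (-18) = -12
k: 2·9 - (-5)·(-5) = 18 - 25 = -7
a × b = (-9, -12, -7)
|a × b| = √((-9)² + (-12)² + (-7)²) = √274 ≈ 16.5529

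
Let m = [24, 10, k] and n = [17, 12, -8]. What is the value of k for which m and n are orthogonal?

m · n = 24·17 + 10·12 + k·(-8) = 528 - 8k
Set equal to 0: -8k = -528, so k = 66.

66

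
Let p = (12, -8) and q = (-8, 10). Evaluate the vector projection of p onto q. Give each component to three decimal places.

(8.585, -10.732)

p · q = 12·(-8) + (-8)·10 = -96 - 80 = -176
|q|² = 64 + 100 = 164
proj_q p = (-176/164) · (-8, 10) ≈ (8.585, -10.732)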